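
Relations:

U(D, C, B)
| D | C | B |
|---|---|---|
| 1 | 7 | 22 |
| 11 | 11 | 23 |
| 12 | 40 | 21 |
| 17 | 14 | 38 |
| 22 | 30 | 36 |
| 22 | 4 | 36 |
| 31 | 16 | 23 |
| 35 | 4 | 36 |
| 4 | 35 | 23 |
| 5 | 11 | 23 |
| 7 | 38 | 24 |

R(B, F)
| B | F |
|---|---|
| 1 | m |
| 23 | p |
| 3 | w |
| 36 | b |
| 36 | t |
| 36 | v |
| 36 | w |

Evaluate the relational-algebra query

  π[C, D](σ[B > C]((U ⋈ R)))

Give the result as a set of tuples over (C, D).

Joining U and R on B yields {(11, 11, 23, p), (22, 30, 36, b), (22, 30, 36, t), (22, 30, 36, v), (22, 30, 36, w), (22, 4, 36, b), (22, 4, 36, t), (22, 4, 36, v), (22, 4, 36, w), (31, 16, 23, p), (35, 4, 36, b), (35, 4, 36, t), (35, 4, 36, v), (35, 4, 36, w), (4, 35, 23, p), (5, 11, 23, p)}.
Filtering on B > C leaves {(11, 11, 23, p), (22, 30, 36, b), (22, 30, 36, t), (22, 30, 36, v), (22, 30, 36, w), (22, 4, 36, b), (22, 4, 36, t), (22, 4, 36, v), (22, 4, 36, w), (31, 16, 23, p), (35, 4, 36, b), (35, 4, 36, t), (35, 4, 36, v), (35, 4, 36, w), (5, 11, 23, p)}.
Projecting to C, D (9 duplicate(s) eliminated): {(11, 11), (11, 5), (16, 31), (30, 22), (4, 22), (4, 35)}

{(11, 11), (11, 5), (16, 31), (30, 22), (4, 22), (4, 35)}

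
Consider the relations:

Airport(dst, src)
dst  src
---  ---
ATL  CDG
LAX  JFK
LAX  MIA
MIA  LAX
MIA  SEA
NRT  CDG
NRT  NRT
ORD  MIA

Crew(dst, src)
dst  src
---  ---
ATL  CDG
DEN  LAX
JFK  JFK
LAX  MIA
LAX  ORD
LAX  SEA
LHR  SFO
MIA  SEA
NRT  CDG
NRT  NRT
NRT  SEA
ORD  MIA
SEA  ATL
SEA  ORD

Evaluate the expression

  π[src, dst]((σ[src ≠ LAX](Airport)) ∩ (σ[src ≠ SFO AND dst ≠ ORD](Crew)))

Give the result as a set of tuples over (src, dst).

Selection src ≠ LAX: {(ATL, CDG), (LAX, JFK), (LAX, MIA), (MIA, SEA), (NRT, CDG), (NRT, NRT), (ORD, MIA)}
Selection src ≠ SFO AND dst ≠ ORD: {(ATL, CDG), (DEN, LAX), (JFK, JFK), (LAX, MIA), (LAX, ORD), (LAX, SEA), (MIA, SEA), (NRT, CDG), (NRT, NRT), (NRT, SEA), (SEA, ATL), (SEA, ORD)}
Intersection: {(ATL, CDG), (LAX, JFK), (LAX, MIA), (MIA, SEA), (NRT, CDG), (NRT, NRT), (ORD, MIA)} with {(ATL, CDG), (DEN, LAX), (JFK, JFK), (LAX, MIA), (LAX, ORD), (LAX, SEA), (MIA, SEA), (NRT, CDG), (NRT, NRT), (NRT, SEA), (SEA, ATL), (SEA, ORD)} → {(ATL, CDG), (LAX, MIA), (MIA, SEA), (NRT, CDG), (NRT, NRT)}
π[src, dst]: project onto (src, dst) → {(CDG, ATL), (CDG, NRT), (MIA, LAX), (NRT, NRT), (SEA, MIA)}

{(CDG, ATL), (CDG, NRT), (MIA, LAX), (NRT, NRT), (SEA, MIA)}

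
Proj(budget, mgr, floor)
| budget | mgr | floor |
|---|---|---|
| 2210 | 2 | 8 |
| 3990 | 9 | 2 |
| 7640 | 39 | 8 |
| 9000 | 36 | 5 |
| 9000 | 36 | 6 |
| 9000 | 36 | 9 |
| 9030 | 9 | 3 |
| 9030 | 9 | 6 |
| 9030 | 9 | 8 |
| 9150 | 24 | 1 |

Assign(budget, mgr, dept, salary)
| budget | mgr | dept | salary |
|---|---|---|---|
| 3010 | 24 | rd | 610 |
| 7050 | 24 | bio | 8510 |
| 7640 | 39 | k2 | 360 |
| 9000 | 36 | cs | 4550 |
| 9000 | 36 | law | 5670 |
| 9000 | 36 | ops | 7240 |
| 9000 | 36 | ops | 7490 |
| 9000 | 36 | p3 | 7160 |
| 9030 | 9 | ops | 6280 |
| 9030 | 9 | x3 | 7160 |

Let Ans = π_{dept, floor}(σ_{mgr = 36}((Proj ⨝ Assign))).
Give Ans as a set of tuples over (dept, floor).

{(cs, 5), (cs, 6), (cs, 9), (law, 5), (law, 6), (law, 9), (ops, 5), (ops, 6), (ops, 9), (p3, 5), (p3, 6), (p3, 9)}

Joining Proj and Assign on budget, mgr yields {(7640, 39, 8, k2, 360), (9000, 36, 5, cs, 4550), (9000, 36, 5, law, 5670), (9000, 36, 5, ops, 7240), (9000, 36, 5, ops, 7490), (9000, 36, 5, p3, 7160), (9000, 36, 6, cs, 4550), (9000, 36, 6, law, 5670), (9000, 36, 6, ops, 7240), (9000, 36, 6, ops, 7490), (9000, 36, 6, p3, 7160), (9000, 36, 9, cs, 4550), (9000, 36, 9, law, 5670), (9000, 36, 9, ops, 7240), (9000, 36, 9, ops, 7490), (9000, 36, 9, p3, 7160), (9030, 9, 3, ops, 6280), (9030, 9, 3, x3, 7160), (9030, 9, 6, ops, 6280), (9030, 9, 6, x3, 7160), (9030, 9, 8, ops, 6280), (9030, 9, 8, x3, 7160)}.
Selection mgr = 36: {(9000, 36, 5, cs, 4550), (9000, 36, 5, law, 5670), (9000, 36, 5, ops, 7240), (9000, 36, 5, ops, 7490), (9000, 36, 5, p3, 7160), (9000, 36, 6, cs, 4550), (9000, 36, 6, law, 5670), (9000, 36, 6, ops, 7240), (9000, 36, 6, ops, 7490), (9000, 36, 6, p3, 7160), (9000, 36, 9, cs, 4550), (9000, 36, 9, law, 5670), (9000, 36, 9, ops, 7240), (9000, 36, 9, ops, 7490), (9000, 36, 9, p3, 7160)}
Projecting to dept, floor (3 duplicate(s) eliminated): {(cs, 5), (cs, 6), (cs, 9), (law, 5), (law, 6), (law, 9), (ops, 5), (ops, 6), (ops, 9), (p3, 5), (p3, 6), (p3, 9)}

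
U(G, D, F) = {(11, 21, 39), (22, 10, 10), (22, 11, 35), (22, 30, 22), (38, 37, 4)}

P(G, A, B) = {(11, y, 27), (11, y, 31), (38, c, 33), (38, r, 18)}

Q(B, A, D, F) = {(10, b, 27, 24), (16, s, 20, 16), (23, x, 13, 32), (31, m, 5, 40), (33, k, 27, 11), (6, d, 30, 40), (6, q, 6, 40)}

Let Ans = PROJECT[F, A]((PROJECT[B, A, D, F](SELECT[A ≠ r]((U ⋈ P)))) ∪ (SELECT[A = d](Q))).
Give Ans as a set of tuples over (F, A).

Joining U and P on G yields {(11, 21, 39, y, 27), (11, 21, 39, y, 31), (38, 37, 4, c, 33), (38, 37, 4, r, 18)}.
Apply σ_{A ≠ r}; surviving tuples: {(11, 21, 39, y, 27), (11, 21, 39, y, 31), (38, 37, 4, c, 33)}
Keep only column(s) B, A, D, F: {(27, y, 21, 39), (31, y, 21, 39), (33, c, 37, 4)}
Apply σ_{A = d}; surviving tuples: {(6, d, 30, 40)}
Union: {(27, y, 21, 39), (31, y, 21, 39), (33, c, 37, 4)} with {(6, d, 30, 40)} → {(27, y, 21, 39), (31, y, 21, 39), (33, c, 37, 4), (6, d, 30, 40)}
Keep only column(s) F, A (1 duplicate(s) eliminated): {(39, y), (4, c), (40, d)}

{(39, y), (4, c), (40, d)}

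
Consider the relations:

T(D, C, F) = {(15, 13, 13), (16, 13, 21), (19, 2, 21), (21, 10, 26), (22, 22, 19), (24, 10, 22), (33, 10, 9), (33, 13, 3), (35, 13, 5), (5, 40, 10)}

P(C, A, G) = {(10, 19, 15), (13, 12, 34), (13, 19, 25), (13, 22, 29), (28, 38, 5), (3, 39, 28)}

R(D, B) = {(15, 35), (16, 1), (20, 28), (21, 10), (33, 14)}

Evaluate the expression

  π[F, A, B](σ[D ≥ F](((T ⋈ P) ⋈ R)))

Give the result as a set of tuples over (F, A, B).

{(13, 12, 35), (13, 19, 35), (13, 22, 35), (3, 12, 14), (3, 19, 14), (3, 22, 14), (9, 19, 14)}

Joining T and P on C yields {(15, 13, 13, 12, 34), (15, 13, 13, 19, 25), (15, 13, 13, 22, 29), (16, 13, 21, 12, 34), (16, 13, 21, 19, 25), (16, 13, 21, 22, 29), (21, 10, 26, 19, 15), (24, 10, 22, 19, 15), (33, 10, 9, 19, 15), (33, 13, 3, 12, 34), (33, 13, 3, 19, 25), (33, 13, 3, 22, 29), (35, 13, 5, 12, 34), (35, 13, 5, 19, 25), (35, 13, 5, 22, 29)}.
Joining (T ⋈ P) and R on D yields {(15, 13, 13, 12, 34, 35), (15, 13, 13, 19, 25, 35), (15, 13, 13, 22, 29, 35), (16, 13, 21, 12, 34, 1), (16, 13, 21, 19, 25, 1), (16, 13, 21, 22, 29, 1), (21, 10, 26, 19, 15, 10), (33, 10, 9, 19, 15, 14), (33, 13, 3, 12, 34, 14), (33, 13, 3, 19, 25, 14), (33, 13, 3, 22, 29, 14)}.
σ[D ≥ F]: keep tuples satisfying D ≥ F → {(15, 13, 13, 12, 34, 35), (15, 13, 13, 19, 25, 35), (15, 13, 13, 22, 29, 35), (33, 10, 9, 19, 15, 14), (33, 13, 3, 12, 34, 14), (33, 13, 3, 19, 25, 14), (33, 13, 3, 22, 29, 14)}
Keep only column(s) F, A, B: {(13, 12, 35), (13, 19, 35), (13, 22, 35), (3, 12, 14), (3, 19, 14), (3, 22, 14), (9, 19, 14)}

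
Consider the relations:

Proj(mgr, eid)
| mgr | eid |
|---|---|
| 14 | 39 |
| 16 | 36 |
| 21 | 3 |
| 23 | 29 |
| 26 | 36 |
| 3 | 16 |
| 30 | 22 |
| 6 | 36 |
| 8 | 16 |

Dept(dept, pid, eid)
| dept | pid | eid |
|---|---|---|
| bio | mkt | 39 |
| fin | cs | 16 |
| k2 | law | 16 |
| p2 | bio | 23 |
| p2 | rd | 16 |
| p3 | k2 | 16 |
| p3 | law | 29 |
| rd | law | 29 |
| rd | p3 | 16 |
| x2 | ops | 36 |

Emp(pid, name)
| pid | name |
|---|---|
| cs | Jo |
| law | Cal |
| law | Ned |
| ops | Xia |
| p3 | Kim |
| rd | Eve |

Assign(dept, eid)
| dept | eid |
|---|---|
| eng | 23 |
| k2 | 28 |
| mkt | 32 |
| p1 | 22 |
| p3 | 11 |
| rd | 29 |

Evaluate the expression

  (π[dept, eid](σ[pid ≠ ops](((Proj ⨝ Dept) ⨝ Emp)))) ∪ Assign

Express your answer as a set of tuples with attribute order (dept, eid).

{(eng, 23), (fin, 16), (k2, 16), (k2, 28), (mkt, 32), (p1, 22), (p2, 16), (p3, 11), (p3, 29), (rd, 16), (rd, 29)}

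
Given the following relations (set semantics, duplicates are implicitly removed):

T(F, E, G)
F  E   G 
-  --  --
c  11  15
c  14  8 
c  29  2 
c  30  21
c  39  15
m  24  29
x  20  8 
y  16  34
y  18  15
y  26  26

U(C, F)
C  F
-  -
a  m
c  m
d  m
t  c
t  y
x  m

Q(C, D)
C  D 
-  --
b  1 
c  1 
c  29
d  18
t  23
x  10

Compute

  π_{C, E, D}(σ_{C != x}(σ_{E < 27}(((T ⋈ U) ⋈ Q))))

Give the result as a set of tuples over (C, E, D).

{(c, 24, 1), (c, 24, 29), (d, 24, 18), (t, 11, 23), (t, 14, 23), (t, 16, 23), (t, 18, 23), (t, 26, 23)}

Natural join on F: {(c, 11, 15, t), (c, 14, 8, t), (c, 29, 2, t), (c, 30, 21, t), (c, 39, 15, t), (m, 24, 29, a), (m, 24, 29, c), (m, 24, 29, d), (m, 24, 29, x), (y, 16, 34, t), (y, 18, 15, t), (y, 26, 26, t)}
Natural join on C: {(c, 11, 15, t, 23), (c, 14, 8, t, 23), (c, 29, 2, t, 23), (c, 30, 21, t, 23), (c, 39, 15, t, 23), (m, 24, 29, c, 1), (m, 24, 29, c, 29), (m, 24, 29, d, 18), (m, 24, 29, x, 10), (y, 16, 34, t, 23), (y, 18, 15, t, 23), (y, 26, 26, t, 23)}
σ[E < 27]: keep tuples satisfying E < 27 → {(c, 11, 15, t, 23), (c, 14, 8, t, 23), (m, 24, 29, c, 1), (m, 24, 29, c, 29), (m, 24, 29, d, 18), (m, 24, 29, x, 10), (y, 16, 34, t, 23), (y, 18, 15, t, 23), (y, 26, 26, t, 23)}
σ[C != x]: keep tuples satisfying C != x → {(c, 11, 15, t, 23), (c, 14, 8, t, 23), (m, 24, 29, c, 1), (m, 24, 29, c, 29), (m, 24, 29, d, 18), (y, 16, 34, t, 23), (y, 18, 15, t, 23), (y, 26, 26, t, 23)}
Keep only column(s) C, E, D: {(c, 24, 1), (c, 24, 29), (d, 24, 18), (t, 11, 23), (t, 14, 23), (t, 16, 23), (t, 18, 23), (t, 26, 23)}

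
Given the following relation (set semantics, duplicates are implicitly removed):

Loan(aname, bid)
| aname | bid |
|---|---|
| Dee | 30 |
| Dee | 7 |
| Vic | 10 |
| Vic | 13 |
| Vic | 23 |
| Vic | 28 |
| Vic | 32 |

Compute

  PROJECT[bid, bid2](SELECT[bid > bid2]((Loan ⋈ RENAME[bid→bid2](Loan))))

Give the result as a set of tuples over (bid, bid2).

ρ[bid→bid2]: schema becomes (aname, bid2); tuples unchanged.
Loan ⋈ RENAME[bid→bid2](Loan) (natural join on aname): {(Dee, 30, 30), (Dee, 30, 7), (Dee, 7, 30), (Dee, 7, 7), (Vic, 10, 10), (Vic, 10, 13), (Vic, 10, 23), (Vic, 10, 28), (Vic, 10, 32), (Vic, 13, 10), (Vic, 13, 13), (Vic, 13, 23), (Vic, 13, 28), (Vic, 13, 32), (Vic, 23, 10), (Vic, 23, 13), (Vic, 23, 23), (Vic, 23, 28), (Vic, 23, 32), (Vic, 28, 10), (Vic, 28, 13), (Vic, 28, 23), (Vic, 28, 28), (Vic, 28, 32), (Vic, 32, 10), (Vic, 32, 13), (Vic, 32, 23), (Vic, 32, 28), (Vic, 32, 32)}
Apply σ_{bid > bid2}; surviving tuples: {(Dee, 30, 7), (Vic, 13, 10), (Vic, 23, 10), (Vic, 23, 13), (Vic, 28, 10), (Vic, 28, 13), (Vic, 28, 23), (Vic, 32, 10), (Vic, 32, 13), (Vic, 32, 23), (Vic, 32, 28)}
Keep only column(s) bid, bid2: {(13, 10), (23, 10), (23, 13), (28, 10), (28, 13), (28, 23), (30, 7), (32, 10), (32, 13), (32, 23), (32, 28)}

{(13, 10), (23, 10), (23, 13), (28, 10), (28, 13), (28, 23), (30, 7), (32, 10), (32, 13), (32, 23), (32, 28)}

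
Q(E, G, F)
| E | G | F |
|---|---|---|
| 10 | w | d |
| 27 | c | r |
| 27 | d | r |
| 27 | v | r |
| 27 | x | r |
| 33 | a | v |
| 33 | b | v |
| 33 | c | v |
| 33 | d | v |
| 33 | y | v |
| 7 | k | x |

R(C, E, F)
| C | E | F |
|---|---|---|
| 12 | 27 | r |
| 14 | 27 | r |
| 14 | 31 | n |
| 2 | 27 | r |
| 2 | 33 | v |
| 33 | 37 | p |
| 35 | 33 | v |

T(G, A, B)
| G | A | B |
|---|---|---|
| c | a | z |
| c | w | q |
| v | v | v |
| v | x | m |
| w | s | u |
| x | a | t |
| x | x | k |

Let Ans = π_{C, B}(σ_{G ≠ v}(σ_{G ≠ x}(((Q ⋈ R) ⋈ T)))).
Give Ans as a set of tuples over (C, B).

{(12, q), (12, z), (14, q), (14, z), (2, q), (2, z), (35, q), (35, z)}

Natural join on E, F: {(27, c, r, 12), (27, c, r, 14), (27, c, r, 2), (27, d, r, 12), (27, d, r, 14), (27, d, r, 2), (27, v, r, 12), (27, v, r, 14), (27, v, r, 2), (27, x, r, 12), (27, x, r, 14), (27, x, r, 2), (33, a, v, 2), (33, a, v, 35), (33, b, v, 2), (33, b, v, 35), (33, c, v, 2), (33, c, v, 35), (33, d, v, 2), (33, d, v, 35), (33, y, v, 2), (33, y, v, 35)}
Natural join on G: {(27, c, r, 12, a, z), (27, c, r, 12, w, q), (27, c, r, 14, a, z), (27, c, r, 14, w, q), (27, c, r, 2, a, z), (27, c, r, 2, w, q), (27, v, r, 12, v, v), (27, v, r, 12, x, m), (27, v, r, 14, v, v), (27, v, r, 14, x, m), (27, v, r, 2, v, v), (27, v, r, 2, x, m), (27, x, r, 12, a, t), (27, x, r, 12, x, k), (27, x, r, 14, a, t), (27, x, r, 14, x, k), (27, x, r, 2, a, t), (27, x, r, 2, x, k), (33, c, v, 2, a, z), (33, c, v, 2, w, q), (33, c, v, 35, a, z), (33, c, v, 35, w, q)}
Apply σ_{G ≠ x}; surviving tuples: {(27, c, r, 12, a, z), (27, c, r, 12, w, q), (27, c, r, 14, a, z), (27, c, r, 14, w, q), (27, c, r, 2, a, z), (27, c, r, 2, w, q), (27, v, r, 12, v, v), (27, v, r, 12, x, m), (27, v, r, 14, v, v), (27, v, r, 14, x, m), (27, v, r, 2, v, v), (27, v, r, 2, x, m), (33, c, v, 2, a, z), (33, c, v, 2, w, q), (33, c, v, 35, a, z), (33, c, v, 35, w, q)}
Apply σ_{G ≠ v}; surviving tuples: {(27, c, r, 12, a, z), (27, c, r, 12, w, q), (27, c, r, 14, a, z), (27, c, r, 14, w, q), (27, c, r, 2, a, z), (27, c, r, 2, w, q), (33, c, v, 2, a, z), (33, c, v, 2, w, q), (33, c, v, 35, a, z), (33, c, v, 35, w, q)}
π_{C, B} gives {(12, q), (12, z), (14, q), (14, z), (2, q), (2, z), (35, q), (35, z)} (2 duplicate(s) eliminated).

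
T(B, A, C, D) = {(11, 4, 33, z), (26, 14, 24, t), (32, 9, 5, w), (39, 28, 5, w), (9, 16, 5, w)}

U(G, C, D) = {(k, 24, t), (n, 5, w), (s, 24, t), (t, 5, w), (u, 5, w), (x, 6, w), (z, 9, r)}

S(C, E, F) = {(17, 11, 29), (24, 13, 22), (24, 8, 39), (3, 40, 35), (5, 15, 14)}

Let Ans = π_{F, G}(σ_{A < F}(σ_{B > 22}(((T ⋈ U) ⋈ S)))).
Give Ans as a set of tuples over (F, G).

{(14, n), (14, t), (14, u), (22, k), (22, s), (39, k), (39, s)}

Joining T and U on C, D yields {(26, 14, 24, t, k), (26, 14, 24, t, s), (32, 9, 5, w, n), (32, 9, 5, w, t), (32, 9, 5, w, u), (39, 28, 5, w, n), (39, 28, 5, w, t), (39, 28, 5, w, u), (9, 16, 5, w, n), (9, 16, 5, w, t), (9, 16, 5, w, u)}.
Joining (T ⋈ U) and S on C yields {(26, 14, 24, t, k, 13, 22), (26, 14, 24, t, k, 8, 39), (26, 14, 24, t, s, 13, 22), (26, 14, 24, t, s, 8, 39), (32, 9, 5, w, n, 15, 14), (32, 9, 5, w, t, 15, 14), (32, 9, 5, w, u, 15, 14), (39, 28, 5, w, n, 15, 14), (39, 28, 5, w, t, 15, 14), (39, 28, 5, w, u, 15, 14), (9, 16, 5, w, n, 15, 14), (9, 16, 5, w, t, 15, 14), (9, 16, 5, w, u, 15, 14)}.
Filtering on B > 22 leaves {(26, 14, 24, t, k, 13, 22), (26, 14, 24, t, k, 8, 39), (26, 14, 24, t, s, 13, 22), (26, 14, 24, t, s, 8, 39), (32, 9, 5, w, n, 15, 14), (32, 9, 5, w, t, 15, 14), (32, 9, 5, w, u, 15, 14), (39, 28, 5, w, n, 15, 14), (39, 28, 5, w, t, 15, 14), (39, 28, 5, w, u, 15, 14)}.
Filtering on A < F leaves {(26, 14, 24, t, k, 13, 22), (26, 14, 24, t, k, 8, 39), (26, 14, 24, t, s, 13, 22), (26, 14, 24, t, s, 8, 39), (32, 9, 5, w, n, 15, 14), (32, 9, 5, w, t, 15, 14), (32, 9, 5, w, u, 15, 14)}.
π[F, G]: project onto (F, G) → {(14, n), (14, t), (14, u), (22, k), (22, s), (39, k), (39, s)}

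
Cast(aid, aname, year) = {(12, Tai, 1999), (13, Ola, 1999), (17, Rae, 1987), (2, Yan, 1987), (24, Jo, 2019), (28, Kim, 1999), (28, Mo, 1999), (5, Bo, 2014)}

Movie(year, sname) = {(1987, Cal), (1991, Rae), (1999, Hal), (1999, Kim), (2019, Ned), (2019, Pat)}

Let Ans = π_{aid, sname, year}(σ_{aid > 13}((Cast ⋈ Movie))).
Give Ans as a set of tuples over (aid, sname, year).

{(17, Cal, 1987), (24, Ned, 2019), (24, Pat, 2019), (28, Hal, 1999), (28, Kim, 1999)}

Cast ⋈ Movie (natural join on year): {(12, Tai, 1999, Hal), (12, Tai, 1999, Kim), (13, Ola, 1999, Hal), (13, Ola, 1999, Kim), (17, Rae, 1987, Cal), (2, Yan, 1987, Cal), (24, Jo, 2019, Ned), (24, Jo, 2019, Pat), (28, Kim, 1999, Hal), (28, Kim, 1999, Kim), (28, Mo, 1999, Hal), (28, Mo, 1999, Kim)}
Apply σ_{aid > 13}; surviving tuples: {(17, Rae, 1987, Cal), (24, Jo, 2019, Ned), (24, Jo, 2019, Pat), (28, Kim, 1999, Hal), (28, Kim, 1999, Kim), (28, Mo, 1999, Hal), (28, Mo, 1999, Kim)}
π[aid, sname, year]: project onto (aid, sname, year) (2 duplicate(s) eliminated) → {(17, Cal, 1987), (24, Ned, 2019), (24, Pat, 2019), (28, Hal, 1999), (28, Kim, 1999)}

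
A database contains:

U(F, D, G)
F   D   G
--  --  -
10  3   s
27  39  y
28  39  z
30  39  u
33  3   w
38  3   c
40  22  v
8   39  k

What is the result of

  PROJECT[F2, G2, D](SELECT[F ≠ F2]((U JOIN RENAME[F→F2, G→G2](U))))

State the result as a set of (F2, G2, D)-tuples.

{(10, s, 3), (27, y, 39), (28, z, 39), (30, u, 39), (33, w, 3), (38, c, 3), (8, k, 39)}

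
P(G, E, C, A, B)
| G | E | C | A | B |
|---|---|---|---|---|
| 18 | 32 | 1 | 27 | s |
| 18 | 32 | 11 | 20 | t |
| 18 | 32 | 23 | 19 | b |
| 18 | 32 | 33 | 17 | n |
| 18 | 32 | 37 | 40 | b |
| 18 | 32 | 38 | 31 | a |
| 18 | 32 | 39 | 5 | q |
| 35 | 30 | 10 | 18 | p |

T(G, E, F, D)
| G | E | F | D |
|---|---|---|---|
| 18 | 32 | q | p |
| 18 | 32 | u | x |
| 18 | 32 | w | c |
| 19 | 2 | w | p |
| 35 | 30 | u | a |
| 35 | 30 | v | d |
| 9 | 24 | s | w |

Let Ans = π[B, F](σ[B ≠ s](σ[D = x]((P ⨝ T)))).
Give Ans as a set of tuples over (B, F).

Joining P and T on G, E yields {(18, 32, 1, 27, s, q, p), (18, 32, 1, 27, s, u, x), (18, 32, 1, 27, s, w, c), (18, 32, 11, 20, t, q, p), (18, 32, 11, 20, t, u, x), (18, 32, 11, 20, t, w, c), (18, 32, 23, 19, b, q, p), (18, 32, 23, 19, b, u, x), (18, 32, 23, 19, b, w, c), (18, 32, 33, 17, n, q, p), (18, 32, 33, 17, n, u, x), (18, 32, 33, 17, n, w, c), (18, 32, 37, 40, b, q, p), (18, 32, 37, 40, b, u, x), (18, 32, 37, 40, b, w, c), (18, 32, 38, 31, a, q, p), (18, 32, 38, 31, a, u, x), (18, 32, 38, 31, a, w, c), (18, 32, 39, 5, q, q, p), (18, 32, 39, 5, q, u, x), (18, 32, 39, 5, q, w, c), (35, 30, 10, 18, p, u, a), (35, 30, 10, 18, p, v, d)}.
Apply σ_{D = x}; surviving tuples: {(18, 32, 1, 27, s, u, x), (18, 32, 11, 20, t, u, x), (18, 32, 23, 19, b, u, x), (18, 32, 33, 17, n, u, x), (18, 32, 37, 40, b, u, x), (18, 32, 38, 31, a, u, x), (18, 32, 39, 5, q, u, x)}
Apply σ_{B ≠ s}; surviving tuples: {(18, 32, 11, 20, t, u, x), (18, 32, 23, 19, b, u, x), (18, 32, 33, 17, n, u, x), (18, 32, 37, 40, b, u, x), (18, 32, 38, 31, a, u, x), (18, 32, 39, 5, q, u, x)}
π[B, F]: project onto (B, F) (1 duplicate(s) eliminated) → {(a, u), (b, u), (n, u), (q, u), (t, u)}

{(a, u), (b, u), (n, u), (q, u), (t, u)}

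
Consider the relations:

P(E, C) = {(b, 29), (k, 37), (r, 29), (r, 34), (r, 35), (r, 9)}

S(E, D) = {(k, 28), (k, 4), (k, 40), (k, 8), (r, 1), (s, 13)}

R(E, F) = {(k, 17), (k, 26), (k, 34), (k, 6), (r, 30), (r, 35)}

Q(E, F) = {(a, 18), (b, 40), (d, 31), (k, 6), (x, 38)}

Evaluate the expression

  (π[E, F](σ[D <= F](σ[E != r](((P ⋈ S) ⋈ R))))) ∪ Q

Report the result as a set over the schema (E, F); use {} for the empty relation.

Joining P and S on E yields {(k, 37, 28), (k, 37, 4), (k, 37, 40), (k, 37, 8), (r, 29, 1), (r, 34, 1), (r, 35, 1), (r, 9, 1)}.
Joining (P ⋈ S) and R on E yields {(k, 37, 28, 17), (k, 37, 28, 26), (k, 37, 28, 34), (k, 37, 28, 6), (k, 37, 4, 17), (k, 37, 4, 26), (k, 37, 4, 34), (k, 37, 4, 6), (k, 37, 40, 17), (k, 37, 40, 26), (k, 37, 40, 34), (k, 37, 40, 6), (k, 37, 8, 17), (k, 37, 8, 26), (k, 37, 8, 34), (k, 37, 8, 6), (r, 29, 1, 30), (r, 29, 1, 35), (r, 34, 1, 30), (r, 34, 1, 35), (r, 35, 1, 30), (r, 35, 1, 35), (r, 9, 1, 30), (r, 9, 1, 35)}.
Filtering on E != r leaves {(k, 37, 28, 17), (k, 37, 28, 26), (k, 37, 28, 34), (k, 37, 28, 6), (k, 37, 4, 17), (k, 37, 4, 26), (k, 37, 4, 34), (k, 37, 4, 6), (k, 37, 40, 17), (k, 37, 40, 26), (k, 37, 40, 34), (k, 37, 40, 6), (k, 37, 8, 17), (k, 37, 8, 26), (k, 37, 8, 34), (k, 37, 8, 6)}.
Filtering on D <= F leaves {(k, 37, 28, 34), (k, 37, 4, 17), (k, 37, 4, 26), (k, 37, 4, 34), (k, 37, 4, 6), (k, 37, 8, 17), (k, 37, 8, 26), (k, 37, 8, 34)}.
π_{E, F} gives {(k, 17), (k, 26), (k, 34), (k, 6)} (4 duplicate(s) eliminated).
Union: {(k, 17), (k, 26), (k, 34), (k, 6)} with {(a, 18), (b, 40), (d, 31), (k, 6), (x, 38)} → {(a, 18), (b, 40), (d, 31), (k, 17), (k, 26), (k, 34), (k, 6), (x, 38)}

{(a, 18), (b, 40), (d, 31), (k, 17), (k, 26), (k, 34), (k, 6), (x, 38)}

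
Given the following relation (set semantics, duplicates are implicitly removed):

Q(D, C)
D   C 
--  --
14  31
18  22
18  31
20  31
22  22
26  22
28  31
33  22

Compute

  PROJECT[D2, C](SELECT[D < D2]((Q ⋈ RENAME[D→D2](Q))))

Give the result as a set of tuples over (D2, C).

ρ[D→D2]: schema becomes (D2, C); tuples unchanged.
Joining Q and RENAME[D→D2](Q) on C yields {(14, 31, 14), (14, 31, 18), (14, 31, 20), (14, 31, 28), (18, 22, 18), (18, 22, 22), (18, 22, 26), (18, 22, 33), (18, 31, 14), (18, 31, 18), (18, 31, 20), (18, 31, 28), (20, 31, 14), (20, 31, 18), (20, 31, 20), (20, 31, 28), (22, 22, 18), (22, 22, 22), (22, 22, 26), (22, 22, 33), (26, 22, 18), (26, 22, 22), (26, 22, 26), (26, 22, 33), (28, 31, 14), (28, 31, 18), (28, 31, 20), (28, 31, 28), (33, 22, 18), (33, 22, 22), (33, 22, 26), (33, 22, 33)}.
Selection D < D2: {(14, 31, 18), (14, 31, 20), (14, 31, 28), (18, 22, 22), (18, 22, 26), (18, 22, 33), (18, 31, 20), (18, 31, 28), (20, 31, 28), (22, 22, 26), (22, 22, 33), (26, 22, 33)}
π_{D2, C} gives {(18, 31), (20, 31), (22, 22), (26, 22), (28, 31), (33, 22)} (6 duplicate(s) eliminated).

{(18, 31), (20, 31), (22, 22), (26, 22), (28, 31), (33, 22)}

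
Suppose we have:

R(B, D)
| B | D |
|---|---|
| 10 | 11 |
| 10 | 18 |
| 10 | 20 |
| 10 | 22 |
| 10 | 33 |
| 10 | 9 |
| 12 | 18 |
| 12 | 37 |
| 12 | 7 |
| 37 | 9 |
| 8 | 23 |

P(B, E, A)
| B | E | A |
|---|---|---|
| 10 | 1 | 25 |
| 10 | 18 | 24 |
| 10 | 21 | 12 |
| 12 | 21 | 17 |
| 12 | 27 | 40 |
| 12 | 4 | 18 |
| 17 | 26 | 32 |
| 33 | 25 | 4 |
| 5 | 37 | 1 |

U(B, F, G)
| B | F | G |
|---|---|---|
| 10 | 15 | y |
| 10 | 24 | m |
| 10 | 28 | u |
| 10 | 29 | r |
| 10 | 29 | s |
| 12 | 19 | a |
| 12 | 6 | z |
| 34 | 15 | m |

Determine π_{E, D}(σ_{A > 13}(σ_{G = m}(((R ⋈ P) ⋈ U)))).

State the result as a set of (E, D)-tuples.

Joining R and P on B yields {(10, 11, 1, 25), (10, 11, 18, 24), (10, 11, 21, 12), (10, 18, 1, 25), (10, 18, 18, 24), (10, 18, 21, 12), (10, 20, 1, 25), (10, 20, 18, 24), (10, 20, 21, 12), (10, 22, 1, 25), (10, 22, 18, 24), (10, 22, 21, 12), (10, 33, 1, 25), (10, 33, 18, 24), (10, 33, 21, 12), (10, 9, 1, 25), (10, 9, 18, 24), (10, 9, 21, 12), (12, 18, 21, 17), (12, 18, 27, 40), (12, 18, 4, 18), (12, 37, 21, 17), (12, 37, 27, 40), (12, 37, 4, 18), (12, 7, 21, 17), (12, 7, 27, 40), (12, 7, 4, 18)}.
Joining (R ⋈ P) and U on B yields {(10, 11, 1, 25, 15, y), (10, 11, 1, 25, 24, m), (10, 11, 1, 25, 28, u), (10, 11, 1, 25, 29, r), (10, 11, 1, 25, 29, s), (10, 11, 18, 24, 15, y), (10, 11, 18, 24, 24, m), (10, 11, 18, 24, 28, u), (10, 11, 18, 24, 29, r), (10, 11, 18, 24, 29, s), (10, 11, 21, 12, 15, y), (10, 11, 21, 12, 24, m), (10, 11, 21, 12, 28, u), (10, 11, 21, 12, 29, r), (10, 11, 21, 12, 29, s), (10, 18, 1, 25, 15, y), (10, 18, 1, 25, 24, m), (10, 18, 1, 25, 28, u), (10, 18, 1, 25, 29, r), (10, 18, 1, 25, 29, s), (10, 18, 18, 24, 15, y), (10, 18, 18, 24, 24, m), (10, 18, 18, 24, 28, u), (10, 18, 18, 24, 29, r), (10, 18, 18, 24, 29, s), (10, 18, 21, 12, 15, y), (10, 18, 21, 12, 24, m), (10, 18, 21, 12, 28, u), (10, 18, 21, 12, 29, r), (10, 18, 21, 12, 29, s), (10, 20, 1, 25, 15, y), (10, 20, 1, 25, 24, m), (10, 20, 1, 25, 28, u), (10, 20, 1, 25, 29, r), (10, 20, 1, 25, 29, s), (10, 20, 18, 24, 15, y), (10, 20, 18, 24, 24, m), (10, 20, 18, 24, 28, u), (10, 20, 18, 24, 29, r), (10, 20, 18, 24, 29, s), (10, 20, 21, 12, 15, y), (10, 20, 21, 12, 24, m), (10, 20, 21, 12, 28, u), (10, 20, 21, 12, 29, r), (10, 20, 21, 12, 29, s), (10, 22, 1, 25, 15, y), (10, 22, 1, 25, 24, m), (10, 22, 1, 25, 28, u), (10, 22, 1, 25, 29, r), (10, 22, 1, 25, 29, s), (10, 22, 18, 24, 15, y), (10, 22, 18, 24, 24, m), (10, 22, 18, 24, 28, u), (10, 22, 18, 24, 29, r), (10, 22, 18, 24, 29, s), (10, 22, 21, 12, 15, y), (10, 22, 21, 12, 24, m), (10, 22, 21, 12, 28, u), (10, 22, 21, 12, 29, r), (10, 22, 21, 12, 29, s), (10, 33, 1, 25, 15, y), (10, 33, 1, 25, 24, m), (10, 33, 1, 25, 28, u), (10, 33, 1, 25, 29, r), (10, 33, 1, 25, 29, s), (10, 33, 18, 24, 15, y), (10, 33, 18, 24, 24, m), (10, 33, 18, 24, 28, u), (10, 33, 18, 24, 29, r), (10, 33, 18, 24, 29, s), (10, 33, 21, 12, 15, y), (10, 33, 21, 12, 24, m), (10, 33, 21, 12, 28, u), (10, 33, 21, 12, 29, r), (10, 33, 21, 12, 29, s), (10, 9, 1, 25, 15, y), (10, 9, 1, 25, 24, m), (10, 9, 1, 25, 28, u), (10, 9, 1, 25, 29, r), (10, 9, 1, 25, 29, s), (10, 9, 18, 24, 15, y), (10, 9, 18, 24, 24, m), (10, 9, 18, 24, 28, u), (10, 9, 18, 24, 29, r), (10, 9, 18, 24, 29, s), (10, 9, 21, 12, 15, y), (10, 9, 21, 12, 24, m), (10, 9, 21, 12, 28, u), (10, 9, 21, 12, 29, r), (10, 9, 21, 12, 29, s), (12, 18, 21, 17, 19, a), (12, 18, 21, 17, 6, z), (12, 18, 27, 40, 19, a), (12, 18, 27, 40, 6, z), (12, 18, 4, 18, 19, a), (12, 18, 4, 18, 6, z), (12, 37, 21, 17, 19, a), (12, 37, 21, 17, 6, z), (12, 37, 27, 40, 19, a), (12, 37, 27, 40, 6, z), (12, 37, 4, 18, 19, a), (12, 37, 4, 18, 6, z), (12, 7, 21, 17, 19, a), (12, 7, 21, 17, 6, z), (12, 7, 27, 40, 19, a), (12, 7, 27, 40, 6, z), (12, 7, 4, 18, 19, a), (12, 7, 4, 18, 6, z)}.
σ[G = m]: keep tuples satisfying G = m → {(10, 11, 1, 25, 24, m), (10, 11, 18, 24, 24, m), (10, 11, 21, 12, 24, m), (10, 18, 1, 25, 24, m), (10, 18, 18, 24, 24, m), (10, 18, 21, 12, 24, m), (10, 20, 1, 25, 24, m), (10, 20, 18, 24, 24, m), (10, 20, 21, 12, 24, m), (10, 22, 1, 25, 24, m), (10, 22, 18, 24, 24, m), (10, 22, 21, 12, 24, m), (10, 33, 1, 25, 24, m), (10, 33, 18, 24, 24, m), (10, 33, 21, 12, 24, m), (10, 9, 1, 25, 24, m), (10, 9, 18, 24, 24, m), (10, 9, 21, 12, 24, m)}
σ[A > 13]: keep tuples satisfying A > 13 → {(10, 11, 1, 25, 24, m), (10, 11, 18, 24, 24, m), (10, 18, 1, 25, 24, m), (10, 18, 18, 24, 24, m), (10, 20, 1, 25, 24, m), (10, 20, 18, 24, 24, m), (10, 22, 1, 25, 24, m), (10, 22, 18, 24, 24, m), (10, 33, 1, 25, 24, m), (10, 33, 18, 24, 24, m), (10, 9, 1, 25, 24, m), (10, 9, 18, 24, 24, m)}
Projecting to E, D: {(1, 11), (1, 18), (1, 20), (1, 22), (1, 33), (1, 9), (18, 11), (18, 18), (18, 20), (18, 22), (18, 33), (18, 9)}

{(1, 11), (1, 18), (1, 20), (1, 22), (1, 33), (1, 9), (18, 11), (18, 18), (18, 20), (18, 22), (18, 33), (18, 9)}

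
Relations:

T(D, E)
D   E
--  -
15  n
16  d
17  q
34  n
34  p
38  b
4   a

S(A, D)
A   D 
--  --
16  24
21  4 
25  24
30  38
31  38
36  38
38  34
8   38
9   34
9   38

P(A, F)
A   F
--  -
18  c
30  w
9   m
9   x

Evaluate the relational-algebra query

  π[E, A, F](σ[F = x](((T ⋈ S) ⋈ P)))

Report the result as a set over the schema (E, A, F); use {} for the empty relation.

{(b, 9, x), (n, 9, x), (p, 9, x)}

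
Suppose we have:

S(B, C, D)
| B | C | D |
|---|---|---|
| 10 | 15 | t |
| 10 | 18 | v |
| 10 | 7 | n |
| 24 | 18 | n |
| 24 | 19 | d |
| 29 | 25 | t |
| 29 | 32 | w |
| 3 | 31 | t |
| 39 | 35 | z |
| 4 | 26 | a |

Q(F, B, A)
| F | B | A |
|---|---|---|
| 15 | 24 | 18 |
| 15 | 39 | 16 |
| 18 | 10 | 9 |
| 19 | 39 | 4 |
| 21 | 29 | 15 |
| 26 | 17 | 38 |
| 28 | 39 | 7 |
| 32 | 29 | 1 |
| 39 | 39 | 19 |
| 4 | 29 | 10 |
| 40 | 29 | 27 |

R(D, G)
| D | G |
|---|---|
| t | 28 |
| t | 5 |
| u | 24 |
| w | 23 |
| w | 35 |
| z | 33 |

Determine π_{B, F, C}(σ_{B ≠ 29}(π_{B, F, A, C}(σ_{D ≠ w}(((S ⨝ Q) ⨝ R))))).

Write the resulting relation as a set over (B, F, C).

{(10, 18, 15), (39, 15, 35), (39, 19, 35), (39, 28, 35), (39, 39, 35)}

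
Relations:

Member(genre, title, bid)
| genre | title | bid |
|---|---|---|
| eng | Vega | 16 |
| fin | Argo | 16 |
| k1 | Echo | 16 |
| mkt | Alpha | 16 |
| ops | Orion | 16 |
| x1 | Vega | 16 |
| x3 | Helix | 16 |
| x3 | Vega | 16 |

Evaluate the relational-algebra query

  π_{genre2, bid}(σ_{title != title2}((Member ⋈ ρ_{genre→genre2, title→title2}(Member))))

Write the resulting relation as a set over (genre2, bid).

{(eng, 16), (fin, 16), (k1, 16), (mkt, 16), (ops, 16), (x1, 16), (x3, 16)}

ρ[genre→genre2, title→title2]: schema becomes (genre2, title2, bid); tuples unchanged.
Natural join on bid: {(eng, Vega, 16, eng, Vega), (eng, Vega, 16, fin, Argo), (eng, Vega, 16, k1, Echo), (eng, Vega, 16, mkt, Alpha), (eng, Vega, 16, ops, Orion), (eng, Vega, 16, x1, Vega), (eng, Vega, 16, x3, Helix), (eng, Vega, 16, x3, Vega), (fin, Argo, 16, eng, Vega), (fin, Argo, 16, fin, Argo), (fin, Argo, 16, k1, Echo), (fin, Argo, 16, mkt, Alpha), (fin, Argo, 16, ops, Orion), (fin, Argo, 16, x1, Vega), (fin, Argo, 16, x3, Helix), (fin, Argo, 16, x3, Vega), (k1, Echo, 16, eng, Vega), (k1, Echo, 16, fin, Argo), (k1, Echo, 16, k1, Echo), (k1, Echo, 16, mkt, Alpha), (k1, Echo, 16, ops, Orion), (k1, Echo, 16, x1, Vega), (k1, Echo, 16, x3, Helix), (k1, Echo, 16, x3, Vega), (mkt, Alpha, 16, eng, Vega), (mkt, Alpha, 16, fin, Argo), (mkt, Alpha, 16, k1, Echo), (mkt, Alpha, 16, mkt, Alpha), (mkt, Alpha, 16, ops, Orion), (mkt, Alpha, 16, x1, Vega), (mkt, Alpha, 16, x3, Helix), (mkt, Alpha, 16, x3, Vega), (ops, Orion, 16, eng, Vega), (ops, Orion, 16, fin, Argo), (ops, Orion, 16, k1, Echo), (ops, Orion, 16, mkt, Alpha), (ops, Orion, 16, ops, Orion), (ops, Orion, 16, x1, Vega), (ops, Orion, 16, x3, Helix), (ops, Orion, 16, x3, Vega), (x1, Vega, 16, eng, Vega), (x1, Vega, 16, fin, Argo), (x1, Vega, 16, k1, Echo), (x1, Vega, 16, mkt, Alpha), (x1, Vega, 16, ops, Orion), (x1, Vega, 16, x1, Vega), (x1, Vega, 16, x3, Helix), (x1, Vega, 16, x3, Vega), (x3, Helix, 16, eng, Vega), (x3, Helix, 16, fin, Argo), (x3, Helix, 16, k1, Echo), (x3, Helix, 16, mkt, Alpha), (x3, Helix, 16, ops, Orion), (x3, Helix, 16, x1, Vega), (x3, Helix, 16, x3, Helix), (x3, Helix, 16, x3, Vega), (x3, Vega, 16, eng, Vega), (x3, Vega, 16, fin, Argo), (x3, Vega, 16, k1, Echo), (x3, Vega, 16, mkt, Alpha), (x3, Vega, 16, ops, Orion), (x3, Vega, 16, x1, Vega), (x3, Vega, 16, x3, Helix), (x3, Vega, 16, x3, Vega)}
Selection title != title2: {(eng, Vega, 16, fin, Argo), (eng, Vega, 16, k1, Echo), (eng, Vega, 16, mkt, Alpha), (eng, Vega, 16, ops, Orion), (eng, Vega, 16, x3, Helix), (fin, Argo, 16, eng, Vega), (fin, Argo, 16, k1, Echo), (fin, Argo, 16, mkt, Alpha), (fin, Argo, 16, ops, Orion), (fin, Argo, 16, x1, Vega), (fin, Argo, 16, x3, Helix), (fin, Argo, 16, x3, Vega), (k1, Echo, 16, eng, Vega), (k1, Echo, 16, fin, Argo), (k1, Echo, 16, mkt, Alpha), (k1, Echo, 16, ops, Orion), (k1, Echo, 16, x1, Vega), (k1, Echo, 16, x3, Helix), (k1, Echo, 16, x3, Vega), (mkt, Alpha, 16, eng, Vega), (mkt, Alpha, 16, fin, Argo), (mkt, Alpha, 16, k1, Echo), (mkt, Alpha, 16, ops, Orion), (mkt, Alpha, 16, x1, Vega), (mkt, Alpha, 16, x3, Helix), (mkt, Alpha, 16, x3, Vega), (ops, Orion, 16, eng, Vega), (ops, Orion, 16, fin, Argo), (ops, Orion, 16, k1, Echo), (ops, Orion, 16, mkt, Alpha), (ops, Orion, 16, x1, Vega), (ops, Orion, 16, x3, Helix), (ops, Orion, 16, x3, Vega), (x1, Vega, 16, fin, Argo), (x1, Vega, 16, k1, Echo), (x1, Vega, 16, mkt, Alpha), (x1, Vega, 16, ops, Orion), (x1, Vega, 16, x3, Helix), (x3, Helix, 16, eng, Vega), (x3, Helix, 16, fin, Argo), (x3, Helix, 16, k1, Echo), (x3, Helix, 16, mkt, Alpha), (x3, Helix, 16, ops, Orion), (x3, Helix, 16, x1, Vega), (x3, Helix, 16, x3, Vega), (x3, Vega, 16, fin, Argo), (x3, Vega, 16, k1, Echo), (x3, Vega, 16, mkt, Alpha), (x3, Vega, 16, ops, Orion), (x3, Vega, 16, x3, Helix)}
π[genre2, bid]: project onto (genre2, bid) (43 duplicate(s) eliminated) → {(eng, 16), (fin, 16), (k1, 16), (mkt, 16), (ops, 16), (x1, 16), (x3, 16)}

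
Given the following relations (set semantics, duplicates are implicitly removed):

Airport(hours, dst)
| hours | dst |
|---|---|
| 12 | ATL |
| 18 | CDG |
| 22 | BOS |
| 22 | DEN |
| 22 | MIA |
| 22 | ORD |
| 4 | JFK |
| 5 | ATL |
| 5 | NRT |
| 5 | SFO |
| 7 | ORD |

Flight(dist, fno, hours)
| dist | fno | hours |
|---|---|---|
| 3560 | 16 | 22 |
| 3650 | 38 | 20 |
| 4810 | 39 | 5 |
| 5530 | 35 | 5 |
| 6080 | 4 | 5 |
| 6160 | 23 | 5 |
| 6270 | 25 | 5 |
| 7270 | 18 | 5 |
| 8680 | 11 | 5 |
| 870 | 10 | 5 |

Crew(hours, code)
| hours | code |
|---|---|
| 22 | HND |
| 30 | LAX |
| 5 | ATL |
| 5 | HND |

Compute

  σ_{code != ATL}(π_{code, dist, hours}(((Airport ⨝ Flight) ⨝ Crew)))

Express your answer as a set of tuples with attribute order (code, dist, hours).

Joining Airport and Flight on hours yields {(22, BOS, 3560, 16), (22, DEN, 3560, 16), (22, MIA, 3560, 16), (22, ORD, 3560, 16), (5, ATL, 4810, 39), (5, ATL, 5530, 35), (5, ATL, 6080, 4), (5, ATL, 6160, 23), (5, ATL, 6270, 25), (5, ATL, 7270, 18), (5, ATL, 8680, 11), (5, ATL, 870, 10), (5, NRT, 4810, 39), (5, NRT, 5530, 35), (5, NRT, 6080, 4), (5, NRT, 6160, 23), (5, NRT, 6270, 25), (5, NRT, 7270, 18), (5, NRT, 8680, 11), (5, NRT, 870, 10), (5, SFO, 4810, 39), (5, SFO, 5530, 35), (5, SFO, 6080, 4), (5, SFO, 6160, 23), (5, SFO, 6270, 25), (5, SFO, 7270, 18), (5, SFO, 8680, 11), (5, SFO, 870, 10)}.
Joining (Airport ⨝ Flight) and Crew on hours yields {(22, BOS, 3560, 16, HND), (22, DEN, 3560, 16, HND), (22, MIA, 3560, 16, HND), (22, ORD, 3560, 16, HND), (5, ATL, 4810, 39, ATL), (5, ATL, 4810, 39, HND), (5, ATL, 5530, 35, ATL), (5, ATL, 5530, 35, HND), (5, ATL, 6080, 4, ATL), (5, ATL, 6080, 4, HND), (5, ATL, 6160, 23, ATL), (5, ATL, 6160, 23, HND), (5, ATL, 6270, 25, ATL), (5, ATL, 6270, 25, HND), (5, ATL, 7270, 18, ATL), (5, ATL, 7270, 18, HND), (5, ATL, 8680, 11, ATL), (5, ATL, 8680, 11, HND), (5, ATL, 870, 10, ATL), (5, ATL, 870, 10, HND), (5, NRT, 4810, 39, ATL), (5, NRT, 4810, 39, HND), (5, NRT, 5530, 35, ATL), (5, NRT, 5530, 35, HND), (5, NRT, 6080, 4, ATL), (5, NRT, 6080, 4, HND), (5, NRT, 6160, 23, ATL), (5, NRT, 6160, 23, HND), (5, NRT, 6270, 25, ATL), (5, NRT, 6270, 25, HND), (5, NRT, 7270, 18, ATL), (5, NRT, 7270, 18, HND), (5, NRT, 8680, 11, ATL), (5, NRT, 8680, 11, HND), (5, NRT, 870, 10, ATL), (5, NRT, 870, 10, HND), (5, SFO, 4810, 39, ATL), (5, SFO, 4810, 39, HND), (5, SFO, 5530, 35, ATL), (5, SFO, 5530, 35, HND), (5, SFO, 6080, 4, ATL), (5, SFO, 6080, 4, HND), (5, SFO, 6160, 23, ATL), (5, SFO, 6160, 23, HND), (5, SFO, 6270, 25, ATL), (5, SFO, 6270, 25, HND), (5, SFO, 7270, 18, ATL), (5, SFO, 7270, 18, HND), (5, SFO, 8680, 11, ATL), (5, SFO, 8680, 11, HND), (5, SFO, 870, 10, ATL), (5, SFO, 870, 10, HND)}.
Projecting to code, dist, hours (35 duplicate(s) eliminated): {(ATL, 4810, 5), (ATL, 5530, 5), (ATL, 6080, 5), (ATL, 6160, 5), (ATL, 6270, 5), (ATL, 7270, 5), (ATL, 8680, 5), (ATL, 870, 5), (HND, 3560, 22), (HND, 4810, 5), (HND, 5530, 5), (HND, 6080, 5), (HND, 6160, 5), (HND, 6270, 5), (HND, 7270, 5), (HND, 8680, 5), (HND, 870, 5)}
Apply σ_{code != ATL}; surviving tuples: {(HND, 3560, 22), (HND, 4810, 5), (HND, 5530, 5), (HND, 6080, 5), (HND, 6160, 5), (HND, 6270, 5), (HND, 7270, 5), (HND, 8680, 5), (HND, 870, 5)}

{(HND, 3560, 22), (HND, 4810, 5), (HND, 5530, 5), (HND, 6080, 5), (HND, 6160, 5), (HND, 6270, 5), (HND, 7270, 5), (HND, 8680, 5), (HND, 870, 5)}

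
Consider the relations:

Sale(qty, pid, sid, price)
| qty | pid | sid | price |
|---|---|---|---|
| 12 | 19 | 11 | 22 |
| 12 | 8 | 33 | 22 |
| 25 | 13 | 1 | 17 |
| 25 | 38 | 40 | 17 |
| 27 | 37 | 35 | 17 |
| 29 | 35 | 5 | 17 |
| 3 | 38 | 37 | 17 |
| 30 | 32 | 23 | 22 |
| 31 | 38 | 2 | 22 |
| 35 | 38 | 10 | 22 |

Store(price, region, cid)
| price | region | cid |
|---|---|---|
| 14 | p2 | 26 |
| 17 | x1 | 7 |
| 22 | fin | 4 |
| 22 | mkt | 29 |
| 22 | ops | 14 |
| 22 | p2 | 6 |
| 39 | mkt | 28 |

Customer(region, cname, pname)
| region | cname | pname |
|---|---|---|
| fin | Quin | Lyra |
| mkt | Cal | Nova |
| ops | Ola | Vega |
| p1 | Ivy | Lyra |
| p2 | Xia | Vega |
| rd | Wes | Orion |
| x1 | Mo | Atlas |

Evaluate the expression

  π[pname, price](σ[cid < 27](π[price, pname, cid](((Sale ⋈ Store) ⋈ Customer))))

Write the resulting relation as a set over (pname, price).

{(Atlas, 17), (Lyra, 22), (Vega, 22)}

Sale ⋈ Store (natural join on price): {(12, 19, 11, 22, fin, 4), (12, 19, 11, 22, mkt, 29), (12, 19, 11, 22, ops, 14), (12, 19, 11, 22, p2, 6), (12, 8, 33, 22, fin, 4), (12, 8, 33, 22, mkt, 29), (12, 8, 33, 22, ops, 14), (12, 8, 33, 22, p2, 6), (25, 13, 1, 17, x1, 7), (25, 38, 40, 17, x1, 7), (27, 37, 35, 17, x1, 7), (29, 35, 5, 17, x1, 7), (3, 38, 37, 17, x1, 7), (30, 32, 23, 22, fin, 4), (30, 32, 23, 22, mkt, 29), (30, 32, 23, 22, ops, 14), (30, 32, 23, 22, p2, 6), (31, 38, 2, 22, fin, 4), (31, 38, 2, 22, mkt, 29), (31, 38, 2, 22, ops, 14), (31, 38, 2, 22, p2, 6), (35, 38, 10, 22, fin, 4), (35, 38, 10, 22, mkt, 29), (35, 38, 10, 22, ops, 14), (35, 38, 10, 22, p2, 6)}
(Sale ⋈ Store) ⋈ Customer (natural join on region): {(12, 19, 11, 22, fin, 4, Quin, Lyra), (12, 19, 11, 22, mkt, 29, Cal, Nova), (12, 19, 11, 22, ops, 14, Ola, Vega), (12, 19, 11, 22, p2, 6, Xia, Vega), (12, 8, 33, 22, fin, 4, Quin, Lyra), (12, 8, 33, 22, mkt, 29, Cal, Nova), (12, 8, 33, 22, ops, 14, Ola, Vega), (12, 8, 33, 22, p2, 6, Xia, Vega), (25, 13, 1, 17, x1, 7, Mo, Atlas), (25, 38, 40, 17, x1, 7, Mo, Atlas), (27, 37, 35, 17, x1, 7, Mo, Atlas), (29, 35, 5, 17, x1, 7, Mo, Atlas), (3, 38, 37, 17, x1, 7, Mo, Atlas), (30, 32, 23, 22, fin, 4, Quin, Lyra), (30, 32, 23, 22, mkt, 29, Cal, Nova), (30, 32, 23, 22, ops, 14, Ola, Vega), (30, 32, 23, 22, p2, 6, Xia, Vega), (31, 38, 2, 22, fin, 4, Quin, Lyra), (31, 38, 2, 22, mkt, 29, Cal, Nova), (31, 38, 2, 22, ops, 14, Ola, Vega), (31, 38, 2, 22, p2, 6, Xia, Vega), (35, 38, 10, 22, fin, 4, Quin, Lyra), (35, 38, 10, 22, mkt, 29, Cal, Nova), (35, 38, 10, 22, ops, 14, Ola, Vega), (35, 38, 10, 22, p2, 6, Xia, Vega)}
π[price, pname, cid]: project onto (price, pname, cid) (20 duplicate(s) eliminated) → {(17, Atlas, 7), (22, Lyra, 4), (22, Nova, 29), (22, Vega, 14), (22, Vega, 6)}
Apply σ_{cid < 27}; surviving tuples: {(17, Atlas, 7), (22, Lyra, 4), (22, Vega, 14), (22, Vega, 6)}
π[pname, price]: project onto (pname, price) (1 duplicate(s) eliminated) → {(Atlas, 17), (Lyra, 22), (Vega, 22)}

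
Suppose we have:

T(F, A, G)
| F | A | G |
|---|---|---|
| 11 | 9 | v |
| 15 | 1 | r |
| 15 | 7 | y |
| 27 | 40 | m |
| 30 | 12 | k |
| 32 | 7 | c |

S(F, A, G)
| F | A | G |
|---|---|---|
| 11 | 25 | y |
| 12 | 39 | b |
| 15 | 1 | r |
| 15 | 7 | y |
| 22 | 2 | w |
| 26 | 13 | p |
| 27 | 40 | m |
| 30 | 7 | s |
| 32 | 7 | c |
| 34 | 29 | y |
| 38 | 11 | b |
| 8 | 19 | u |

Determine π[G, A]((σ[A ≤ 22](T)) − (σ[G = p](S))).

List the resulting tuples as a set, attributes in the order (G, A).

{(c, 7), (k, 12), (r, 1), (v, 9), (y, 7)}

Filtering on A ≤ 22 leaves {(11, 9, v), (15, 1, r), (15, 7, y), (30, 12, k), (32, 7, c)}.
Filtering on G = p leaves {(26, 13, p)}.
Set difference of the two operands is {(11, 9, v), (15, 1, r), (15, 7, y), (30, 12, k), (32, 7, c)}.
π[G, A]: project onto (G, A) → {(c, 7), (k, 12), (r, 1), (v, 9), (y, 7)}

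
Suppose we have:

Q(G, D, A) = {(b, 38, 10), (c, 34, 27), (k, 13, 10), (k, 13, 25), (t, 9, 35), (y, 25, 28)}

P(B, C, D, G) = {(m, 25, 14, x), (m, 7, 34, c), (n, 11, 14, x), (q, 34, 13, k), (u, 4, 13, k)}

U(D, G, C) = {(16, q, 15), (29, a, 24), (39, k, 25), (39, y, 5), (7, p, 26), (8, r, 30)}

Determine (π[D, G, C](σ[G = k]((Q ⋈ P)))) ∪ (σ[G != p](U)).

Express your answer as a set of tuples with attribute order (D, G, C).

Joining Q and P on G, D yields {(c, 34, 27, m, 7), (k, 13, 10, q, 34), (k, 13, 10, u, 4), (k, 13, 25, q, 34), (k, 13, 25, u, 4)}.
Selection G = k: {(k, 13, 10, q, 34), (k, 13, 10, u, 4), (k, 13, 25, q, 34), (k, 13, 25, u, 4)}
π_{D, G, C} gives {(13, k, 34), (13, k, 4)} (2 duplicate(s) eliminated).
Selection G != p: {(16, q, 15), (29, a, 24), (39, k, 25), (39, y, 5), (8, r, 30)}
Union: {(13, k, 34), (13, k, 4)} with {(16, q, 15), (29, a, 24), (39, k, 25), (39, y, 5), (8, r, 30)} → {(13, k, 34), (13, k, 4), (16, q, 15), (29, a, 24), (39, k, 25), (39, y, 5), (8, r, 30)}

{(13, k, 34), (13, k, 4), (16, q, 15), (29, a, 24), (39, k, 25), (39, y, 5), (8, r, 30)}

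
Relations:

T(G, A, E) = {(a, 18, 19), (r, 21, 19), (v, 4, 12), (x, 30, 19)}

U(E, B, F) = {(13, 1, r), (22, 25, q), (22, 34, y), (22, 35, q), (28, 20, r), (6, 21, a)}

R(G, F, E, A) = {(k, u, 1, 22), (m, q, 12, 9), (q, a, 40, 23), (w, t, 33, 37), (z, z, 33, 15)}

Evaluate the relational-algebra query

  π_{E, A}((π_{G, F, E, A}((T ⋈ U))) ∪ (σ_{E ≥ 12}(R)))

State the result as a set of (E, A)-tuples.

Joining T and U on E yields {}.
π_{G, F, E, A} gives {}.
Filtering on E ≥ 12 leaves {(m, q, 12, 9), (q, a, 40, 23), (w, t, 33, 37), (z, z, 33, 15)}.
Set union of the two operands is {(m, q, 12, 9), (q, a, 40, 23), (w, t, 33, 37), (z, z, 33, 15)}.
π_{E, A} gives {(12, 9), (33, 15), (33, 37), (40, 23)}.

{(12, 9), (33, 15), (33, 37), (40, 23)}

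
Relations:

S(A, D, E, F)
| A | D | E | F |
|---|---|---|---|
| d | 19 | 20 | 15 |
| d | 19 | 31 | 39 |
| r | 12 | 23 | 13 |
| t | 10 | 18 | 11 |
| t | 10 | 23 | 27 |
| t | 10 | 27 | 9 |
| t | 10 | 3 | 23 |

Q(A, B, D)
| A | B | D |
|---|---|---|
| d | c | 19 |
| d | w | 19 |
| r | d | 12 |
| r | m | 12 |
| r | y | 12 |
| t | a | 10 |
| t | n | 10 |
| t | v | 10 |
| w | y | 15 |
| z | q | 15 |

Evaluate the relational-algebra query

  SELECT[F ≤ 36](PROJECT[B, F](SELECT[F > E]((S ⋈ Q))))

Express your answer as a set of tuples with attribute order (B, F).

Joining S and Q on A, D yields {(d, 19, 20, 15, c), (d, 19, 20, 15, w), (d, 19, 31, 39, c), (d, 19, 31, 39, w), (r, 12, 23, 13, d), (r, 12, 23, 13, m), (r, 12, 23, 13, y), (t, 10, 18, 11, a), (t, 10, 18, 11, n), (t, 10, 18, 11, v), (t, 10, 23, 27, a), (t, 10, 23, 27, n), (t, 10, 23, 27, v), (t, 10, 27, 9, a), (t, 10, 27, 9, n), (t, 10, 27, 9, v), (t, 10, 3, 23, a), (t, 10, 3, 23, n), (t, 10, 3, 23, v)}.
Filtering on F > E leaves {(d, 19, 31, 39, c), (d, 19, 31, 39, w), (t, 10, 23, 27, a), (t, 10, 23, 27, n), (t, 10, 23, 27, v), (t, 10, 3, 23, a), (t, 10, 3, 23, n), (t, 10, 3, 23, v)}.
Projecting to B, F: {(a, 23), (a, 27), (c, 39), (n, 23), (n, 27), (v, 23), (v, 27), (w, 39)}
Filtering on F ≤ 36 leaves {(a, 23), (a, 27), (n, 23), (n, 27), (v, 23), (v, 27)}.

{(a, 23), (a, 27), (n, 23), (n, 27), (v, 23), (v, 27)}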